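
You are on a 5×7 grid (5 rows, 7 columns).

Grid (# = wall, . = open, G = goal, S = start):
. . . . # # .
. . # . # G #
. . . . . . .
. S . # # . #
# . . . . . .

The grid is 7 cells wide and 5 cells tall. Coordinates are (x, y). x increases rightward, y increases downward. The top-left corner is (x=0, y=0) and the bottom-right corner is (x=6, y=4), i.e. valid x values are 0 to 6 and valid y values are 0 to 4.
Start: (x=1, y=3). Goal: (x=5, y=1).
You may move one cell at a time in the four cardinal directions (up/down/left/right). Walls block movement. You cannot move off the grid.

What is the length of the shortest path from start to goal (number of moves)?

Answer: Shortest path length: 6

Derivation:
BFS from (x=1, y=3) until reaching (x=5, y=1):
  Distance 0: (x=1, y=3)
  Distance 1: (x=1, y=2), (x=0, y=3), (x=2, y=3), (x=1, y=4)
  Distance 2: (x=1, y=1), (x=0, y=2), (x=2, y=2), (x=2, y=4)
  Distance 3: (x=1, y=0), (x=0, y=1), (x=3, y=2), (x=3, y=4)
  Distance 4: (x=0, y=0), (x=2, y=0), (x=3, y=1), (x=4, y=2), (x=4, y=4)
  Distance 5: (x=3, y=0), (x=5, y=2), (x=5, y=4)
  Distance 6: (x=5, y=1), (x=6, y=2), (x=5, y=3), (x=6, y=4)  <- goal reached here
One shortest path (6 moves): (x=1, y=3) -> (x=2, y=3) -> (x=2, y=2) -> (x=3, y=2) -> (x=4, y=2) -> (x=5, y=2) -> (x=5, y=1)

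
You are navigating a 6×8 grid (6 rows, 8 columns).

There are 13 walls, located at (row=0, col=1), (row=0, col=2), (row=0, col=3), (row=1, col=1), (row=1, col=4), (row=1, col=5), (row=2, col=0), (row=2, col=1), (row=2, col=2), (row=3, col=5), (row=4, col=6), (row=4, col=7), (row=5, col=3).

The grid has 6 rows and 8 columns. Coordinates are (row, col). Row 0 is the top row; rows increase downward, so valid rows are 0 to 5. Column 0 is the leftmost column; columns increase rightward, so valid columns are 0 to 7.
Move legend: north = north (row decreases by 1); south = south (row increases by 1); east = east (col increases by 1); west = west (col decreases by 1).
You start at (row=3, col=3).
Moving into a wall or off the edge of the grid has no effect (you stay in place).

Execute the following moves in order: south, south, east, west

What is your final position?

Answer: Final position: (row=4, col=3)

Derivation:
Start: (row=3, col=3)
  south (south): (row=3, col=3) -> (row=4, col=3)
  south (south): blocked, stay at (row=4, col=3)
  east (east): (row=4, col=3) -> (row=4, col=4)
  west (west): (row=4, col=4) -> (row=4, col=3)
Final: (row=4, col=3)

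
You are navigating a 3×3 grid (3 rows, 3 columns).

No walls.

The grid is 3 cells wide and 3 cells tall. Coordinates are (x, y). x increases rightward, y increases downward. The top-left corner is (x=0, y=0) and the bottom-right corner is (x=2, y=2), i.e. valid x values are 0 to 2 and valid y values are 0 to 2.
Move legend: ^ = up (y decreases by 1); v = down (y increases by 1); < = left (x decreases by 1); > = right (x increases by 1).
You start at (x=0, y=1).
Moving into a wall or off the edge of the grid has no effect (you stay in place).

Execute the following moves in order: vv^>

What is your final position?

Answer: Final position: (x=1, y=1)

Derivation:
Start: (x=0, y=1)
  v (down): (x=0, y=1) -> (x=0, y=2)
  v (down): blocked, stay at (x=0, y=2)
  ^ (up): (x=0, y=2) -> (x=0, y=1)
  > (right): (x=0, y=1) -> (x=1, y=1)
Final: (x=1, y=1)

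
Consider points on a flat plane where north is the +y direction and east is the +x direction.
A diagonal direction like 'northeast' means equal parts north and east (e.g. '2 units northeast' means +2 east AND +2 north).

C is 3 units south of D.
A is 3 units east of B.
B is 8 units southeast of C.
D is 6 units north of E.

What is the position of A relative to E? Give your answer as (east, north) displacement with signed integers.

Place E at the origin (east=0, north=0).
  D is 6 units north of E: delta (east=+0, north=+6); D at (east=0, north=6).
  C is 3 units south of D: delta (east=+0, north=-3); C at (east=0, north=3).
  B is 8 units southeast of C: delta (east=+8, north=-8); B at (east=8, north=-5).
  A is 3 units east of B: delta (east=+3, north=+0); A at (east=11, north=-5).
Therefore A relative to E: (east=11, north=-5).

Answer: A is at (east=11, north=-5) relative to E.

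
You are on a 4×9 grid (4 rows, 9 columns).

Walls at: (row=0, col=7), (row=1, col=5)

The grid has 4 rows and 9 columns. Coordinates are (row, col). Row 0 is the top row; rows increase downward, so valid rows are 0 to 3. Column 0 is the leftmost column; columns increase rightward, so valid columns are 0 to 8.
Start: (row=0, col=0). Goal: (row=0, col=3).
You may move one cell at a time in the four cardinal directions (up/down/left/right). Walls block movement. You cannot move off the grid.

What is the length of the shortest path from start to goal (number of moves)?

BFS from (row=0, col=0) until reaching (row=0, col=3):
  Distance 0: (row=0, col=0)
  Distance 1: (row=0, col=1), (row=1, col=0)
  Distance 2: (row=0, col=2), (row=1, col=1), (row=2, col=0)
  Distance 3: (row=0, col=3), (row=1, col=2), (row=2, col=1), (row=3, col=0)  <- goal reached here
One shortest path (3 moves): (row=0, col=0) -> (row=0, col=1) -> (row=0, col=2) -> (row=0, col=3)

Answer: Shortest path length: 3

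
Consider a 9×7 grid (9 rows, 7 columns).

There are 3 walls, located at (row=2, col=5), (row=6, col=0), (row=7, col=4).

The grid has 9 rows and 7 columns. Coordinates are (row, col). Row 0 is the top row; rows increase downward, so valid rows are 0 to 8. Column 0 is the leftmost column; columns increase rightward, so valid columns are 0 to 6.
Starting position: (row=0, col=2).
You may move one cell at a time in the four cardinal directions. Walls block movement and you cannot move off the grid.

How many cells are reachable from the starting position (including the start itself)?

BFS flood-fill from (row=0, col=2):
  Distance 0: (row=0, col=2)
  Distance 1: (row=0, col=1), (row=0, col=3), (row=1, col=2)
  Distance 2: (row=0, col=0), (row=0, col=4), (row=1, col=1), (row=1, col=3), (row=2, col=2)
  Distance 3: (row=0, col=5), (row=1, col=0), (row=1, col=4), (row=2, col=1), (row=2, col=3), (row=3, col=2)
  Distance 4: (row=0, col=6), (row=1, col=5), (row=2, col=0), (row=2, col=4), (row=3, col=1), (row=3, col=3), (row=4, col=2)
  Distance 5: (row=1, col=6), (row=3, col=0), (row=3, col=4), (row=4, col=1), (row=4, col=3), (row=5, col=2)
  Distance 6: (row=2, col=6), (row=3, col=5), (row=4, col=0), (row=4, col=4), (row=5, col=1), (row=5, col=3), (row=6, col=2)
  Distance 7: (row=3, col=6), (row=4, col=5), (row=5, col=0), (row=5, col=4), (row=6, col=1), (row=6, col=3), (row=7, col=2)
  Distance 8: (row=4, col=6), (row=5, col=5), (row=6, col=4), (row=7, col=1), (row=7, col=3), (row=8, col=2)
  Distance 9: (row=5, col=6), (row=6, col=5), (row=7, col=0), (row=8, col=1), (row=8, col=3)
  Distance 10: (row=6, col=6), (row=7, col=5), (row=8, col=0), (row=8, col=4)
  Distance 11: (row=7, col=6), (row=8, col=5)
  Distance 12: (row=8, col=6)
Total reachable: 60 (grid has 60 open cells total)

Answer: Reachable cells: 60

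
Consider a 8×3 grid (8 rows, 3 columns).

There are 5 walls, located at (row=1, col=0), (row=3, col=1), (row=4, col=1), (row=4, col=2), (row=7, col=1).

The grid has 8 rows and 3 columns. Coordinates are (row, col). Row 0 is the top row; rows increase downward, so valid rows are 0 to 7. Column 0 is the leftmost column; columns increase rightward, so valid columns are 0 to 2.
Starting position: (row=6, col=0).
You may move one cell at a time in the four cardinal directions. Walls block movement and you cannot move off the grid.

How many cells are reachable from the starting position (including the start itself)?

BFS flood-fill from (row=6, col=0):
  Distance 0: (row=6, col=0)
  Distance 1: (row=5, col=0), (row=6, col=1), (row=7, col=0)
  Distance 2: (row=4, col=0), (row=5, col=1), (row=6, col=2)
  Distance 3: (row=3, col=0), (row=5, col=2), (row=7, col=2)
  Distance 4: (row=2, col=0)
  Distance 5: (row=2, col=1)
  Distance 6: (row=1, col=1), (row=2, col=2)
  Distance 7: (row=0, col=1), (row=1, col=2), (row=3, col=2)
  Distance 8: (row=0, col=0), (row=0, col=2)
Total reachable: 19 (grid has 19 open cells total)

Answer: Reachable cells: 19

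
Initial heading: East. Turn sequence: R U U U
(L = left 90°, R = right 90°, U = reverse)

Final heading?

Start: East
  R (right (90° clockwise)) -> South
  U (U-turn (180°)) -> North
  U (U-turn (180°)) -> South
  U (U-turn (180°)) -> North
Final: North

Answer: Final heading: North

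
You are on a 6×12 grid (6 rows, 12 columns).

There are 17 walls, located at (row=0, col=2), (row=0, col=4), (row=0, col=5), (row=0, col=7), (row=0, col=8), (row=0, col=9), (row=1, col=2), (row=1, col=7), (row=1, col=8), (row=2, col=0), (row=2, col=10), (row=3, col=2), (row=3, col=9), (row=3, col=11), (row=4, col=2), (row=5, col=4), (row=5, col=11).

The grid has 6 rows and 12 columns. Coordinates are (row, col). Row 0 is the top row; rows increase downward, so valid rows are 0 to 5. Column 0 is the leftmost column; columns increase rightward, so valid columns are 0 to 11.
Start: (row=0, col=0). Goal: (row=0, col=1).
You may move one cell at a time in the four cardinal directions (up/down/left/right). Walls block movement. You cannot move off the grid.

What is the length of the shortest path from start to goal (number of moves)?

Answer: Shortest path length: 1

Derivation:
BFS from (row=0, col=0) until reaching (row=0, col=1):
  Distance 0: (row=0, col=0)
  Distance 1: (row=0, col=1), (row=1, col=0)  <- goal reached here
One shortest path (1 moves): (row=0, col=0) -> (row=0, col=1)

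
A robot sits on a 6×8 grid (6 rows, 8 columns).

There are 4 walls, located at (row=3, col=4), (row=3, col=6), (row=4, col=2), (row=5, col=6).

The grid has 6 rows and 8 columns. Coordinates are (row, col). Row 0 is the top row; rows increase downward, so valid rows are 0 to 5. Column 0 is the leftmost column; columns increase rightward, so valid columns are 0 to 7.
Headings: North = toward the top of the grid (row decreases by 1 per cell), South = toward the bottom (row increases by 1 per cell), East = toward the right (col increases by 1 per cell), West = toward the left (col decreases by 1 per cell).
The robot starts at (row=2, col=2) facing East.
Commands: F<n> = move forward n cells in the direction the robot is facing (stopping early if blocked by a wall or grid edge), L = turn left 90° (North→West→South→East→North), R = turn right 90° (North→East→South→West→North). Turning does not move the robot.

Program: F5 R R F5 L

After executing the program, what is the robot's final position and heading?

Start: (row=2, col=2), facing East
  F5: move forward 5, now at (row=2, col=7)
  R: turn right, now facing South
  R: turn right, now facing West
  F5: move forward 5, now at (row=2, col=2)
  L: turn left, now facing South
Final: (row=2, col=2), facing South

Answer: Final position: (row=2, col=2), facing South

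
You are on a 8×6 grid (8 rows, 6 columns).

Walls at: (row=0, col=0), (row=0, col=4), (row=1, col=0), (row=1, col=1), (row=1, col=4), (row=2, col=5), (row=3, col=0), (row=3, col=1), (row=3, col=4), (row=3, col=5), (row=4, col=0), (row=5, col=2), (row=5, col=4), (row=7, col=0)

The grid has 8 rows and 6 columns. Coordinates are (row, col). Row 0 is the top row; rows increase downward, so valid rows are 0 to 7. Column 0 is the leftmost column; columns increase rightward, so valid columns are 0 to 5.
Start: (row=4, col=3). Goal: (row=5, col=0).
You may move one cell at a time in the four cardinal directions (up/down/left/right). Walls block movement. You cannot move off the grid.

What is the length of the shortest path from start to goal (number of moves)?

BFS from (row=4, col=3) until reaching (row=5, col=0):
  Distance 0: (row=4, col=3)
  Distance 1: (row=3, col=3), (row=4, col=2), (row=4, col=4), (row=5, col=3)
  Distance 2: (row=2, col=3), (row=3, col=2), (row=4, col=1), (row=4, col=5), (row=6, col=3)
  Distance 3: (row=1, col=3), (row=2, col=2), (row=2, col=4), (row=5, col=1), (row=5, col=5), (row=6, col=2), (row=6, col=4), (row=7, col=3)
  Distance 4: (row=0, col=3), (row=1, col=2), (row=2, col=1), (row=5, col=0), (row=6, col=1), (row=6, col=5), (row=7, col=2), (row=7, col=4)  <- goal reached here
One shortest path (4 moves): (row=4, col=3) -> (row=4, col=2) -> (row=4, col=1) -> (row=5, col=1) -> (row=5, col=0)

Answer: Shortest path length: 4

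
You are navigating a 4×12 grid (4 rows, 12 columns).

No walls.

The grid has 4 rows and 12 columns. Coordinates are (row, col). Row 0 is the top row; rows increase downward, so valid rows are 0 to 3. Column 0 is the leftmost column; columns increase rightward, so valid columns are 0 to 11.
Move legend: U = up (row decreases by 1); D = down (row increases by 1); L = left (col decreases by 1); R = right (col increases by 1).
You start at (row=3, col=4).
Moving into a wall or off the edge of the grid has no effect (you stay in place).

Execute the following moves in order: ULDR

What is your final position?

Answer: Final position: (row=3, col=4)

Derivation:
Start: (row=3, col=4)
  U (up): (row=3, col=4) -> (row=2, col=4)
  L (left): (row=2, col=4) -> (row=2, col=3)
  D (down): (row=2, col=3) -> (row=3, col=3)
  R (right): (row=3, col=3) -> (row=3, col=4)
Final: (row=3, col=4)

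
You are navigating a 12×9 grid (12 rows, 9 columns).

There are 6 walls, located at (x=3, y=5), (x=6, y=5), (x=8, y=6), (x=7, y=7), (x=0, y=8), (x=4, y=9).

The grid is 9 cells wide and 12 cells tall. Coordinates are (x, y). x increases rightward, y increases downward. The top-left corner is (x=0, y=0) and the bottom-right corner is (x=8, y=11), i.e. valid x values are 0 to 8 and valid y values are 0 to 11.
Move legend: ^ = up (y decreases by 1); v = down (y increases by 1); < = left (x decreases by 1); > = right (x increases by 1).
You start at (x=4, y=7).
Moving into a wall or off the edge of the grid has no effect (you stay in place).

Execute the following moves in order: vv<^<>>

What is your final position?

Start: (x=4, y=7)
  v (down): (x=4, y=7) -> (x=4, y=8)
  v (down): blocked, stay at (x=4, y=8)
  < (left): (x=4, y=8) -> (x=3, y=8)
  ^ (up): (x=3, y=8) -> (x=3, y=7)
  < (left): (x=3, y=7) -> (x=2, y=7)
  > (right): (x=2, y=7) -> (x=3, y=7)
  > (right): (x=3, y=7) -> (x=4, y=7)
Final: (x=4, y=7)

Answer: Final position: (x=4, y=7)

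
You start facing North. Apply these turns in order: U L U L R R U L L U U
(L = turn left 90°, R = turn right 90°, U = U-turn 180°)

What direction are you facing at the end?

Start: North
  U (U-turn (180°)) -> South
  L (left (90° counter-clockwise)) -> East
  U (U-turn (180°)) -> West
  L (left (90° counter-clockwise)) -> South
  R (right (90° clockwise)) -> West
  R (right (90° clockwise)) -> North
  U (U-turn (180°)) -> South
  L (left (90° counter-clockwise)) -> East
  L (left (90° counter-clockwise)) -> North
  U (U-turn (180°)) -> South
  U (U-turn (180°)) -> North
Final: North

Answer: Final heading: North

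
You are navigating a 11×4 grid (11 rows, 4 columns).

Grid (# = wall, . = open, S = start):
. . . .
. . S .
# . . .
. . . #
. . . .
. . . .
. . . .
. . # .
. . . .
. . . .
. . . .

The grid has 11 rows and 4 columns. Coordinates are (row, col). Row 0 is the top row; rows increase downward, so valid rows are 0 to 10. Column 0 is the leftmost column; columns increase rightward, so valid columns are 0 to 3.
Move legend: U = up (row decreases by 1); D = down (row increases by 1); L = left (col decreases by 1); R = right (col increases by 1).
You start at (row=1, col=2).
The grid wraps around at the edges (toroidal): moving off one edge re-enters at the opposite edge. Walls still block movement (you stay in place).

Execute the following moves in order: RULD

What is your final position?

Start: (row=1, col=2)
  R (right): (row=1, col=2) -> (row=1, col=3)
  U (up): (row=1, col=3) -> (row=0, col=3)
  L (left): (row=0, col=3) -> (row=0, col=2)
  D (down): (row=0, col=2) -> (row=1, col=2)
Final: (row=1, col=2)

Answer: Final position: (row=1, col=2)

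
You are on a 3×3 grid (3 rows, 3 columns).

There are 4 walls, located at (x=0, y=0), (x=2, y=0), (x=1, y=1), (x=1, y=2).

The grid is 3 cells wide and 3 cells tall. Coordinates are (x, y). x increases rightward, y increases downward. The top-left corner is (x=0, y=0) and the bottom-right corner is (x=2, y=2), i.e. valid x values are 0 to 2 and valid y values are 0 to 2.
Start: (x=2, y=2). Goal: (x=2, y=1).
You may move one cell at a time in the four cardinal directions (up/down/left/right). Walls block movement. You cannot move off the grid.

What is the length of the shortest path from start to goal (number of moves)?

Answer: Shortest path length: 1

Derivation:
BFS from (x=2, y=2) until reaching (x=2, y=1):
  Distance 0: (x=2, y=2)
  Distance 1: (x=2, y=1)  <- goal reached here
One shortest path (1 moves): (x=2, y=2) -> (x=2, y=1)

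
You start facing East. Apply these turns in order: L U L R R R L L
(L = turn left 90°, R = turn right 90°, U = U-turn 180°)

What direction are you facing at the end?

Answer: Final heading: South

Derivation:
Start: East
  L (left (90° counter-clockwise)) -> North
  U (U-turn (180°)) -> South
  L (left (90° counter-clockwise)) -> East
  R (right (90° clockwise)) -> South
  R (right (90° clockwise)) -> West
  R (right (90° clockwise)) -> North
  L (left (90° counter-clockwise)) -> West
  L (left (90° counter-clockwise)) -> South
Final: South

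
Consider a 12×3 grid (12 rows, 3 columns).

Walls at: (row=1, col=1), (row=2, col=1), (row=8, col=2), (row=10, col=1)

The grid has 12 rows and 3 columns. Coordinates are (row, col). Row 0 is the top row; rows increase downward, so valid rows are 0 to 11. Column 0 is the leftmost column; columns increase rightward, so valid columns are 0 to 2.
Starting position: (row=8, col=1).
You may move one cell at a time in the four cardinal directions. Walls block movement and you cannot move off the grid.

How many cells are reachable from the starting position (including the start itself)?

Answer: Reachable cells: 32

Derivation:
BFS flood-fill from (row=8, col=1):
  Distance 0: (row=8, col=1)
  Distance 1: (row=7, col=1), (row=8, col=0), (row=9, col=1)
  Distance 2: (row=6, col=1), (row=7, col=0), (row=7, col=2), (row=9, col=0), (row=9, col=2)
  Distance 3: (row=5, col=1), (row=6, col=0), (row=6, col=2), (row=10, col=0), (row=10, col=2)
  Distance 4: (row=4, col=1), (row=5, col=0), (row=5, col=2), (row=11, col=0), (row=11, col=2)
  Distance 5: (row=3, col=1), (row=4, col=0), (row=4, col=2), (row=11, col=1)
  Distance 6: (row=3, col=0), (row=3, col=2)
  Distance 7: (row=2, col=0), (row=2, col=2)
  Distance 8: (row=1, col=0), (row=1, col=2)
  Distance 9: (row=0, col=0), (row=0, col=2)
  Distance 10: (row=0, col=1)
Total reachable: 32 (grid has 32 open cells total)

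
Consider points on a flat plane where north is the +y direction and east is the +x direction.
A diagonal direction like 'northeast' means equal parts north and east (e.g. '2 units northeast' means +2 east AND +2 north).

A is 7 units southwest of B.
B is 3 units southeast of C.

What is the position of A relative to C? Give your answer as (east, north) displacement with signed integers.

Answer: A is at (east=-4, north=-10) relative to C.

Derivation:
Place C at the origin (east=0, north=0).
  B is 3 units southeast of C: delta (east=+3, north=-3); B at (east=3, north=-3).
  A is 7 units southwest of B: delta (east=-7, north=-7); A at (east=-4, north=-10).
Therefore A relative to C: (east=-4, north=-10).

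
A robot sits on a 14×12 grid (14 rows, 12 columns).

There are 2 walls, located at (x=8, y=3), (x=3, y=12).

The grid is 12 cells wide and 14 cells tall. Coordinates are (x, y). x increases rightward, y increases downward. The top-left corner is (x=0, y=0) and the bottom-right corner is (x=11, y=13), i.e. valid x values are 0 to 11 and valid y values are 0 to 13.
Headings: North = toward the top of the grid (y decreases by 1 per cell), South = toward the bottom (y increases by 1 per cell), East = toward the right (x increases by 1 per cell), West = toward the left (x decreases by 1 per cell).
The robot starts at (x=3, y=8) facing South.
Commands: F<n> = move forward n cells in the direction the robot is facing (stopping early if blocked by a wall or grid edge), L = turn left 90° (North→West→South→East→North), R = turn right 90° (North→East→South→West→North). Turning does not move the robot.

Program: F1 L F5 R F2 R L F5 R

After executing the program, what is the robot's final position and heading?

Answer: Final position: (x=8, y=13), facing West

Derivation:
Start: (x=3, y=8), facing South
  F1: move forward 1, now at (x=3, y=9)
  L: turn left, now facing East
  F5: move forward 5, now at (x=8, y=9)
  R: turn right, now facing South
  F2: move forward 2, now at (x=8, y=11)
  R: turn right, now facing West
  L: turn left, now facing South
  F5: move forward 2/5 (blocked), now at (x=8, y=13)
  R: turn right, now facing West
Final: (x=8, y=13), facing West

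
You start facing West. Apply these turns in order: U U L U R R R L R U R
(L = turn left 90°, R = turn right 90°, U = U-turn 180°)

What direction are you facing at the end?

Answer: Final heading: South

Derivation:
Start: West
  U (U-turn (180°)) -> East
  U (U-turn (180°)) -> West
  L (left (90° counter-clockwise)) -> South
  U (U-turn (180°)) -> North
  R (right (90° clockwise)) -> East
  R (right (90° clockwise)) -> South
  R (right (90° clockwise)) -> West
  L (left (90° counter-clockwise)) -> South
  R (right (90° clockwise)) -> West
  U (U-turn (180°)) -> East
  R (right (90° clockwise)) -> South
Final: South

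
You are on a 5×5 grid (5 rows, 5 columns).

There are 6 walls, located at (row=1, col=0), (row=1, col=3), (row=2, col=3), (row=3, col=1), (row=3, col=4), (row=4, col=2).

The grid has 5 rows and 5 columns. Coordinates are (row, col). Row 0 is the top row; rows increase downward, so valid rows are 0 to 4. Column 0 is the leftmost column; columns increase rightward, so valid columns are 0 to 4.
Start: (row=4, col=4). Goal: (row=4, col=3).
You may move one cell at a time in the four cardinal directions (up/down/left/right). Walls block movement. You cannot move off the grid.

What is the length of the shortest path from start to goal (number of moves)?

Answer: Shortest path length: 1

Derivation:
BFS from (row=4, col=4) until reaching (row=4, col=3):
  Distance 0: (row=4, col=4)
  Distance 1: (row=4, col=3)  <- goal reached here
One shortest path (1 moves): (row=4, col=4) -> (row=4, col=3)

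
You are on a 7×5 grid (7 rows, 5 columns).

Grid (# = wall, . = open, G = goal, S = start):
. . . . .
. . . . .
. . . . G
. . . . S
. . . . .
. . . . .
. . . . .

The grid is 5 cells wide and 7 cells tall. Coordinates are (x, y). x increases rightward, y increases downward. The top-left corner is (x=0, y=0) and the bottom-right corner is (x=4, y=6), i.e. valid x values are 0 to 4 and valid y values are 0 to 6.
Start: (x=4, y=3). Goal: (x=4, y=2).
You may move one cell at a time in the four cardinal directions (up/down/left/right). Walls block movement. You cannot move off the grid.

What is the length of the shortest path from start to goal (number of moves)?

BFS from (x=4, y=3) until reaching (x=4, y=2):
  Distance 0: (x=4, y=3)
  Distance 1: (x=4, y=2), (x=3, y=3), (x=4, y=4)  <- goal reached here
One shortest path (1 moves): (x=4, y=3) -> (x=4, y=2)

Answer: Shortest path length: 1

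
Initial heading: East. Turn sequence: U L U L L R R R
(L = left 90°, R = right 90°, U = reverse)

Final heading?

Start: East
  U (U-turn (180°)) -> West
  L (left (90° counter-clockwise)) -> South
  U (U-turn (180°)) -> North
  L (left (90° counter-clockwise)) -> West
  L (left (90° counter-clockwise)) -> South
  R (right (90° clockwise)) -> West
  R (right (90° clockwise)) -> North
  R (right (90° clockwise)) -> East
Final: East

Answer: Final heading: East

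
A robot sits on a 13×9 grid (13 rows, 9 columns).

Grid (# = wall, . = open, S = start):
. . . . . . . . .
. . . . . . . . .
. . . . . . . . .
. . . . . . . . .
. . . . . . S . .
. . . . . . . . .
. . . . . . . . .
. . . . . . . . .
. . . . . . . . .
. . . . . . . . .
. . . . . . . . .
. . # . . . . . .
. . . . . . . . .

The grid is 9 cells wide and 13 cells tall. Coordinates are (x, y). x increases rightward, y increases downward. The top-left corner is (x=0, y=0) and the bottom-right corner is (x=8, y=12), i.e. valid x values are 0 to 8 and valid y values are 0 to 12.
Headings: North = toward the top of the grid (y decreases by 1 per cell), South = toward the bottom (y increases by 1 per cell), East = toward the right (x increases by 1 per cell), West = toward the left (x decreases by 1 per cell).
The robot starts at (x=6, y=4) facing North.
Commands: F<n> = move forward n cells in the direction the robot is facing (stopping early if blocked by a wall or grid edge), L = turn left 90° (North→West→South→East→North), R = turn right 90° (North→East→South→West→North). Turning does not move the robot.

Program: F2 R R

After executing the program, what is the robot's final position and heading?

Answer: Final position: (x=6, y=2), facing South

Derivation:
Start: (x=6, y=4), facing North
  F2: move forward 2, now at (x=6, y=2)
  R: turn right, now facing East
  R: turn right, now facing South
Final: (x=6, y=2), facing South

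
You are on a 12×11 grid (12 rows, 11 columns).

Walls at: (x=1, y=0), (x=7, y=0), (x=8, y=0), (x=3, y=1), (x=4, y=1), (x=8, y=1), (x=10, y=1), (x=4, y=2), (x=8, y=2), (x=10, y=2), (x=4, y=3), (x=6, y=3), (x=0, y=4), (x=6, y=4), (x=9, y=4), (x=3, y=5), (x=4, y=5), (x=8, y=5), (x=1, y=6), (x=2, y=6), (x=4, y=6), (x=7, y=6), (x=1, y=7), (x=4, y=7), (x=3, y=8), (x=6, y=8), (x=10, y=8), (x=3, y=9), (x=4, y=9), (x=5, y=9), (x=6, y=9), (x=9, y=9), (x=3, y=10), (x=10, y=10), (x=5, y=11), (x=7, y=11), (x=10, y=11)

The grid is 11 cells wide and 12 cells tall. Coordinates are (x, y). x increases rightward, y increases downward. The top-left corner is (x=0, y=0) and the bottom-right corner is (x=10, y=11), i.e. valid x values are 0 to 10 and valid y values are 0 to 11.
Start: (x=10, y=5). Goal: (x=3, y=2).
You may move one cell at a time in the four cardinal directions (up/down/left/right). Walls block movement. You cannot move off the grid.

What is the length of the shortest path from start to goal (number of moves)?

BFS from (x=10, y=5) until reaching (x=3, y=2):
  Distance 0: (x=10, y=5)
  Distance 1: (x=10, y=4), (x=9, y=5), (x=10, y=6)
  Distance 2: (x=10, y=3), (x=9, y=6), (x=10, y=7)
  Distance 3: (x=9, y=3), (x=8, y=6), (x=9, y=7)
  Distance 4: (x=9, y=2), (x=8, y=3), (x=8, y=7), (x=9, y=8)
  Distance 5: (x=9, y=1), (x=7, y=3), (x=8, y=4), (x=7, y=7), (x=8, y=8)
  Distance 6: (x=9, y=0), (x=7, y=2), (x=7, y=4), (x=6, y=7), (x=7, y=8), (x=8, y=9)
  Distance 7: (x=10, y=0), (x=7, y=1), (x=6, y=2), (x=7, y=5), (x=6, y=6), (x=5, y=7), (x=7, y=9), (x=8, y=10)
  Distance 8: (x=6, y=1), (x=5, y=2), (x=6, y=5), (x=5, y=6), (x=5, y=8), (x=7, y=10), (x=9, y=10), (x=8, y=11)
  Distance 9: (x=6, y=0), (x=5, y=1), (x=5, y=3), (x=5, y=5), (x=4, y=8), (x=6, y=10), (x=9, y=11)
  Distance 10: (x=5, y=0), (x=5, y=4), (x=5, y=10), (x=6, y=11)
  Distance 11: (x=4, y=0), (x=4, y=4), (x=4, y=10)
  Distance 12: (x=3, y=0), (x=3, y=4), (x=4, y=11)
  Distance 13: (x=2, y=0), (x=3, y=3), (x=2, y=4), (x=3, y=11)
  Distance 14: (x=2, y=1), (x=3, y=2), (x=2, y=3), (x=1, y=4), (x=2, y=5), (x=2, y=11)  <- goal reached here
One shortest path (14 moves): (x=10, y=5) -> (x=10, y=4) -> (x=10, y=3) -> (x=9, y=3) -> (x=8, y=3) -> (x=7, y=3) -> (x=7, y=2) -> (x=6, y=2) -> (x=5, y=2) -> (x=5, y=3) -> (x=5, y=4) -> (x=4, y=4) -> (x=3, y=4) -> (x=3, y=3) -> (x=3, y=2)

Answer: Shortest path length: 14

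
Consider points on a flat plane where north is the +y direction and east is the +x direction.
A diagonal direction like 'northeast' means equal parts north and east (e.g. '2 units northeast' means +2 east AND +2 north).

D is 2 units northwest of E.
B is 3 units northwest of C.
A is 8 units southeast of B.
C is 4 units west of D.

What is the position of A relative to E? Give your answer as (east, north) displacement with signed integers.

Answer: A is at (east=-1, north=-3) relative to E.

Derivation:
Place E at the origin (east=0, north=0).
  D is 2 units northwest of E: delta (east=-2, north=+2); D at (east=-2, north=2).
  C is 4 units west of D: delta (east=-4, north=+0); C at (east=-6, north=2).
  B is 3 units northwest of C: delta (east=-3, north=+3); B at (east=-9, north=5).
  A is 8 units southeast of B: delta (east=+8, north=-8); A at (east=-1, north=-3).
Therefore A relative to E: (east=-1, north=-3).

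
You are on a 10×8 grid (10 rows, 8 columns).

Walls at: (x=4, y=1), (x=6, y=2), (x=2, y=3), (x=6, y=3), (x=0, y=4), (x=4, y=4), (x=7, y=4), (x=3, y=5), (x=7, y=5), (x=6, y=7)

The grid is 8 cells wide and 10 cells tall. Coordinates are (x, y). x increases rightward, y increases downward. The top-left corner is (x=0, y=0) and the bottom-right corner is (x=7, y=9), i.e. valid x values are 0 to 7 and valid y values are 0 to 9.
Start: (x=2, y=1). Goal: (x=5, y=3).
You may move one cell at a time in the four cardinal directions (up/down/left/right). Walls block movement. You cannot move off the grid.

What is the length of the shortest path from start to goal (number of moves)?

Answer: Shortest path length: 5

Derivation:
BFS from (x=2, y=1) until reaching (x=5, y=3):
  Distance 0: (x=2, y=1)
  Distance 1: (x=2, y=0), (x=1, y=1), (x=3, y=1), (x=2, y=2)
  Distance 2: (x=1, y=0), (x=3, y=0), (x=0, y=1), (x=1, y=2), (x=3, y=2)
  Distance 3: (x=0, y=0), (x=4, y=0), (x=0, y=2), (x=4, y=2), (x=1, y=3), (x=3, y=3)
  Distance 4: (x=5, y=0), (x=5, y=2), (x=0, y=3), (x=4, y=3), (x=1, y=4), (x=3, y=4)
  Distance 5: (x=6, y=0), (x=5, y=1), (x=5, y=3), (x=2, y=4), (x=1, y=5)  <- goal reached here
One shortest path (5 moves): (x=2, y=1) -> (x=3, y=1) -> (x=3, y=2) -> (x=4, y=2) -> (x=5, y=2) -> (x=5, y=3)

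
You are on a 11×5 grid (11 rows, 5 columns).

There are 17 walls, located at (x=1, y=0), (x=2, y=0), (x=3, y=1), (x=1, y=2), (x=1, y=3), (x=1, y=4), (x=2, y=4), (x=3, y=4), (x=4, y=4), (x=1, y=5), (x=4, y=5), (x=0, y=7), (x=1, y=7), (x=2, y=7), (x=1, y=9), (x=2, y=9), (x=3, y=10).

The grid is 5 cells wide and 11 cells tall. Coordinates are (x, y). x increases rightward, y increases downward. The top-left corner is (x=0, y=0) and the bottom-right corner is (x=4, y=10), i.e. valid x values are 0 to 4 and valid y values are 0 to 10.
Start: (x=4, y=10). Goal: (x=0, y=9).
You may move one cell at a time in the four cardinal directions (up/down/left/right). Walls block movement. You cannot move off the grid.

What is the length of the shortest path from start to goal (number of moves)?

Answer: Shortest path length: 7

Derivation:
BFS from (x=4, y=10) until reaching (x=0, y=9):
  Distance 0: (x=4, y=10)
  Distance 1: (x=4, y=9)
  Distance 2: (x=4, y=8), (x=3, y=9)
  Distance 3: (x=4, y=7), (x=3, y=8)
  Distance 4: (x=4, y=6), (x=3, y=7), (x=2, y=8)
  Distance 5: (x=3, y=6), (x=1, y=8)
  Distance 6: (x=3, y=5), (x=2, y=6), (x=0, y=8)
  Distance 7: (x=2, y=5), (x=1, y=6), (x=0, y=9)  <- goal reached here
One shortest path (7 moves): (x=4, y=10) -> (x=4, y=9) -> (x=3, y=9) -> (x=3, y=8) -> (x=2, y=8) -> (x=1, y=8) -> (x=0, y=8) -> (x=0, y=9)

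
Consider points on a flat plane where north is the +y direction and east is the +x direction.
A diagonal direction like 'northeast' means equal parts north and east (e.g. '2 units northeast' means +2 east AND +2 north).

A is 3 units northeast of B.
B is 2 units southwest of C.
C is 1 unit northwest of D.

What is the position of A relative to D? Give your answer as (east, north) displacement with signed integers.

Place D at the origin (east=0, north=0).
  C is 1 unit northwest of D: delta (east=-1, north=+1); C at (east=-1, north=1).
  B is 2 units southwest of C: delta (east=-2, north=-2); B at (east=-3, north=-1).
  A is 3 units northeast of B: delta (east=+3, north=+3); A at (east=0, north=2).
Therefore A relative to D: (east=0, north=2).

Answer: A is at (east=0, north=2) relative to D.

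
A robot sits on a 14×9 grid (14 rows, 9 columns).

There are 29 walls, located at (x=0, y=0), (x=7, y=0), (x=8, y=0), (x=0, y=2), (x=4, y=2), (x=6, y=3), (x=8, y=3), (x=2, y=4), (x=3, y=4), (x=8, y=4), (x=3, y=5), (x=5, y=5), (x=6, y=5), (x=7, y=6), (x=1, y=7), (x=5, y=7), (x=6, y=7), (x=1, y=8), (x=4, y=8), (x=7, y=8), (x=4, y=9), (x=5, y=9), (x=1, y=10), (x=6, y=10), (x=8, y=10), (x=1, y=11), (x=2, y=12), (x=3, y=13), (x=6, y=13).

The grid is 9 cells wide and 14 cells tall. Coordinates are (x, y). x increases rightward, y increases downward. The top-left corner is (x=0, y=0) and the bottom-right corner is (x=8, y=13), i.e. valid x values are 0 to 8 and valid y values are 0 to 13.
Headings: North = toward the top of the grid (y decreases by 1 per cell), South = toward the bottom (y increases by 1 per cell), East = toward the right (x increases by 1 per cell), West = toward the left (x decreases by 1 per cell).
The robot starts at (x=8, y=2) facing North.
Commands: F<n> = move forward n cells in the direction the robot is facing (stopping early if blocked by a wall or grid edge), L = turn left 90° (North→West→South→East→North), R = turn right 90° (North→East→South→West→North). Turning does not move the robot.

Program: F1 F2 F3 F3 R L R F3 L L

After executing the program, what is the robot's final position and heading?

Answer: Final position: (x=8, y=1), facing West

Derivation:
Start: (x=8, y=2), facing North
  F1: move forward 1, now at (x=8, y=1)
  F2: move forward 0/2 (blocked), now at (x=8, y=1)
  F3: move forward 0/3 (blocked), now at (x=8, y=1)
  F3: move forward 0/3 (blocked), now at (x=8, y=1)
  R: turn right, now facing East
  L: turn left, now facing North
  R: turn right, now facing East
  F3: move forward 0/3 (blocked), now at (x=8, y=1)
  L: turn left, now facing North
  L: turn left, now facing West
Final: (x=8, y=1), facing West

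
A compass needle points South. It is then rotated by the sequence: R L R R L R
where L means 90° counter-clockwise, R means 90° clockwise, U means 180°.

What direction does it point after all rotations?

Start: South
  R (right (90° clockwise)) -> West
  L (left (90° counter-clockwise)) -> South
  R (right (90° clockwise)) -> West
  R (right (90° clockwise)) -> North
  L (left (90° counter-clockwise)) -> West
  R (right (90° clockwise)) -> North
Final: North

Answer: Final heading: North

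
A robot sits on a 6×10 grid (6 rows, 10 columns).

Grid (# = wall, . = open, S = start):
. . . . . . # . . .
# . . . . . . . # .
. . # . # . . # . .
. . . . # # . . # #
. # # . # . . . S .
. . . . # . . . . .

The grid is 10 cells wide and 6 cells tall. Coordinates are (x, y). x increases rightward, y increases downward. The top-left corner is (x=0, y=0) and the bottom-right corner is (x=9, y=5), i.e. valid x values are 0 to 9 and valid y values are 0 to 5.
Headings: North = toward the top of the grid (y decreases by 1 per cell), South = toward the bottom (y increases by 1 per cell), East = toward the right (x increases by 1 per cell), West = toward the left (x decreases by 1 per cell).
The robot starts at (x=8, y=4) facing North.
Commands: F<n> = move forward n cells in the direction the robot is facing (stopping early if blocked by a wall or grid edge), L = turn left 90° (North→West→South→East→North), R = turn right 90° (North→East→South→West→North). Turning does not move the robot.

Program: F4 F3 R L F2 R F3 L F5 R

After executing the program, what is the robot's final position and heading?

Start: (x=8, y=4), facing North
  F4: move forward 0/4 (blocked), now at (x=8, y=4)
  F3: move forward 0/3 (blocked), now at (x=8, y=4)
  R: turn right, now facing East
  L: turn left, now facing North
  F2: move forward 0/2 (blocked), now at (x=8, y=4)
  R: turn right, now facing East
  F3: move forward 1/3 (blocked), now at (x=9, y=4)
  L: turn left, now facing North
  F5: move forward 0/5 (blocked), now at (x=9, y=4)
  R: turn right, now facing East
Final: (x=9, y=4), facing East

Answer: Final position: (x=9, y=4), facing East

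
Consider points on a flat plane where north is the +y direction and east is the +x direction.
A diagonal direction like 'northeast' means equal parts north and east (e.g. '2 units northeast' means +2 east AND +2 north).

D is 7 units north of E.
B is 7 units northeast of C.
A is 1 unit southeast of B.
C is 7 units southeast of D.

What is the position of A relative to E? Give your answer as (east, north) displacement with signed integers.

Place E at the origin (east=0, north=0).
  D is 7 units north of E: delta (east=+0, north=+7); D at (east=0, north=7).
  C is 7 units southeast of D: delta (east=+7, north=-7); C at (east=7, north=0).
  B is 7 units northeast of C: delta (east=+7, north=+7); B at (east=14, north=7).
  A is 1 unit southeast of B: delta (east=+1, north=-1); A at (east=15, north=6).
Therefore A relative to E: (east=15, north=6).

Answer: A is at (east=15, north=6) relative to E.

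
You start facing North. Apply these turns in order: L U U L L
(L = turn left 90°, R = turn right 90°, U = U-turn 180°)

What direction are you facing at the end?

Answer: Final heading: East

Derivation:
Start: North
  L (left (90° counter-clockwise)) -> West
  U (U-turn (180°)) -> East
  U (U-turn (180°)) -> West
  L (left (90° counter-clockwise)) -> South
  L (left (90° counter-clockwise)) -> East
Final: East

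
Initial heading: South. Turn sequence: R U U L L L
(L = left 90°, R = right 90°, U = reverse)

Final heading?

Answer: Final heading: North

Derivation:
Start: South
  R (right (90° clockwise)) -> West
  U (U-turn (180°)) -> East
  U (U-turn (180°)) -> West
  L (left (90° counter-clockwise)) -> South
  L (left (90° counter-clockwise)) -> East
  L (left (90° counter-clockwise)) -> North
Final: North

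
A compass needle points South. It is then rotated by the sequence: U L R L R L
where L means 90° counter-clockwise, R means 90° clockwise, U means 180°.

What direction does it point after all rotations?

Answer: Final heading: West

Derivation:
Start: South
  U (U-turn (180°)) -> North
  L (left (90° counter-clockwise)) -> West
  R (right (90° clockwise)) -> North
  L (left (90° counter-clockwise)) -> West
  R (right (90° clockwise)) -> North
  L (left (90° counter-clockwise)) -> West
Final: West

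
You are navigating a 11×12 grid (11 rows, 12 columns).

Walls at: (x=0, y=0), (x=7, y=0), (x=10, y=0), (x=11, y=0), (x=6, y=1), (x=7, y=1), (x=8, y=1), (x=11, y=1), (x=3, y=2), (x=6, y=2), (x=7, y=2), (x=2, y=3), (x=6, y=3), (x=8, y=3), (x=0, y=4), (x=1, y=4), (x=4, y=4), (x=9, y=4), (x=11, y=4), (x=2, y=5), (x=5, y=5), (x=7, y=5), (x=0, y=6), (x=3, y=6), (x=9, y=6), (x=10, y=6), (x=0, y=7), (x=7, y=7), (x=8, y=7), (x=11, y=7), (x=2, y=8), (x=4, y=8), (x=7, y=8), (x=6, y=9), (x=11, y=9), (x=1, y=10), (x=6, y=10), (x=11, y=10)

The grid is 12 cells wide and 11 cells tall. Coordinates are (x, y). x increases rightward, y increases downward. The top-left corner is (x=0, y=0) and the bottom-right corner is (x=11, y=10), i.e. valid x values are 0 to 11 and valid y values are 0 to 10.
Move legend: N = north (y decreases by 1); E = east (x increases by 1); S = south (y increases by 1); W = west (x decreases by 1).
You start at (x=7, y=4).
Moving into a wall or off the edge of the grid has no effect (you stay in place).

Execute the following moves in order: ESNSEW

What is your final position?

Start: (x=7, y=4)
  E (east): (x=7, y=4) -> (x=8, y=4)
  S (south): (x=8, y=4) -> (x=8, y=5)
  N (north): (x=8, y=5) -> (x=8, y=4)
  S (south): (x=8, y=4) -> (x=8, y=5)
  E (east): (x=8, y=5) -> (x=9, y=5)
  W (west): (x=9, y=5) -> (x=8, y=5)
Final: (x=8, y=5)

Answer: Final position: (x=8, y=5)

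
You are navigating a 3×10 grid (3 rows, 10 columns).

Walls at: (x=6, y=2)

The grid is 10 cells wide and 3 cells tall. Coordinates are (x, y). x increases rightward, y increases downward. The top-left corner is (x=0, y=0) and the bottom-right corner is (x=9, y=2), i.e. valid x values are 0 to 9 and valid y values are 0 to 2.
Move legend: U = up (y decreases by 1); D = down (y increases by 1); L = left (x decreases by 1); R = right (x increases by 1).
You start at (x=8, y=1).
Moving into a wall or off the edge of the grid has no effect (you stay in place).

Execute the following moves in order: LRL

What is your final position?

Answer: Final position: (x=7, y=1)

Derivation:
Start: (x=8, y=1)
  L (left): (x=8, y=1) -> (x=7, y=1)
  R (right): (x=7, y=1) -> (x=8, y=1)
  L (left): (x=8, y=1) -> (x=7, y=1)
Final: (x=7, y=1)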